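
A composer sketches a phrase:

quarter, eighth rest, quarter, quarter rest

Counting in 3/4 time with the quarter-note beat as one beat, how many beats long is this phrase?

3.5

One quarter-note beat = 2 eighth notes.
Convert each value to eighth notes: quarter = 2; eighth rest = 1; quarter = 2; quarter rest = 2.
Sum: 2 + 1 + 2 + 2 = 7.
7 ÷ 2 = 3.5 beats.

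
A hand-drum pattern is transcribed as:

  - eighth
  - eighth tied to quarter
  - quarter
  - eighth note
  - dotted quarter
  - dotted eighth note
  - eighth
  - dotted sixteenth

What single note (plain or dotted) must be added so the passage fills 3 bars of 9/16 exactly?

3 bars of 9/16 = 54 thirty-second notes.
Convert each value to thirty-second notes: eighth = 4; eighth tied to quarter (eighth + quarter) = 12; quarter = 8; eighth note = 4; dotted quarter = 12; dotted eighth note = 6; eighth = 4; dotted sixteenth = 3.
Adding: 4 + 12 + 8 + 4 + 12 + 6 + 4 + 3 = 53.
Remaining: 54 − 53 = 1 thirty-second note, which is a thirty-second note.

thirty-second note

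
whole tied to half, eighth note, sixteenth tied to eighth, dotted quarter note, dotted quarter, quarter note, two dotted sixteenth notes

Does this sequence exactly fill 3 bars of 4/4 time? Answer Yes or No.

Yes

One bar of 4/4 = 32 thirty-second notes, so 3 bars = 96.
Working in thirty-second notes: whole tied to half (whole + half) = 48; eighth note = 4; sixteenth tied to eighth (sixteenth + eighth) = 6; dotted quarter note = 12; dotted quarter = 12; quarter note = 8; dotted sixteenth note = 3; dotted sixteenth note = 3.
Sum: 48 + 4 + 6 + 12 + 12 + 8 + 3 + 3 = 96.
96 equals 96, so the answer is Yes.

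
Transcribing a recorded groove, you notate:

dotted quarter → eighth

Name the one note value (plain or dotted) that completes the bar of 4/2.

dotted whole note

The bar of 4/2 = 16 eighth notes.
Each duration in eighth notes: dotted quarter = 3; eighth = 1.
Sum: 3 + 1 = 4.
Remaining: 16 − 4 = 12 eighth notes, which is a dotted whole note.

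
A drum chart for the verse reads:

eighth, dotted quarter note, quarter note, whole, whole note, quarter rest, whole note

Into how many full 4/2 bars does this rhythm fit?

2

One bar of 4/2 = 16 eighth notes.
Convert each value to eighth notes: eighth = 1; dotted quarter note = 3; quarter note = 2; whole = 8; whole note = 8; quarter rest = 2; whole note = 8.
Adding: 1 + 3 + 2 + 8 + 8 + 2 + 8 = 32.
32 ÷ 16 = 2 complete bars with 0 left over.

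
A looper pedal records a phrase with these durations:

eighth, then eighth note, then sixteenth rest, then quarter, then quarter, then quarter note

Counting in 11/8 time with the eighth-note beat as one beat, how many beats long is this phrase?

8.5

One eighth-note beat = 2 sixteenth notes.
Convert each value to sixteenth notes: eighth = 2; eighth note = 2; sixteenth rest = 1; quarter = 4; quarter = 4; quarter note = 4.
Sum: 2 + 2 + 1 + 4 + 4 + 4 = 17.
17 ÷ 2 = 8.5 beats.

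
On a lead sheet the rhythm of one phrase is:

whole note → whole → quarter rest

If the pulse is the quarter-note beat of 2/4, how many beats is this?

9

One quarter-note beat = 2 eighth notes.
Convert each value to eighth notes: whole note = 8; whole = 8; quarter rest = 2.
Altogether 8 + 8 + 2 = 18.
18 ÷ 2 = 9 beats.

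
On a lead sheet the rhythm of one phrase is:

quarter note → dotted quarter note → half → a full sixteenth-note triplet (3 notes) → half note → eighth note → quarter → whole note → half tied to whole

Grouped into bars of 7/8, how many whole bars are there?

One bar of 7/8 = 7 eighth notes.
Working in eighth notes: quarter note = 2; dotted quarter note = 3; half = 4; a full sixteenth-note triplet (3 notes) (three triplet sixteenths span one eighth) = 1; half note = 4; eighth note = 1; quarter = 2; whole note = 8; half tied to whole (half + whole) = 12.
Total: 2 + 3 + 4 + 1 + 4 + 1 + 2 + 8 + 12 = 37.
37 ÷ 7 = 5 complete bars with 2 left over.

5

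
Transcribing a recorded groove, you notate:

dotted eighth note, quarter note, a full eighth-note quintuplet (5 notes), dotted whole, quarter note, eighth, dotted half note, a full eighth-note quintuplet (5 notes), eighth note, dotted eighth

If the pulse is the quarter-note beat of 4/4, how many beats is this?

One quarter-note beat = 4 sixteenth notes.
In sixteenth notes: dotted eighth note = 3; quarter note = 4; a full eighth-note quintuplet (5 notes) (five quintuplet eighths span one half) = 8; dotted whole = 24; quarter note = 4; eighth = 2; dotted half note = 12; a full eighth-note quintuplet (5 notes) (five quintuplet eighths span one half) = 8; eighth note = 2; dotted eighth = 3.
Total: 3 + 4 + 8 + 24 + 4 + 2 + 12 + 8 + 2 + 3 = 70.
70 ÷ 4 = 17.5 beats.

17.5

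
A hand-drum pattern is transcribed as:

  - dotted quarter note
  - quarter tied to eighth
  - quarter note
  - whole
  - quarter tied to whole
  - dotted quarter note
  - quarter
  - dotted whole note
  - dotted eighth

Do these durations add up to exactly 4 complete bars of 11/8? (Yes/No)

One bar of 11/8 = 22 sixteenth notes, so 4 bars = 88.
Working in sixteenth notes: dotted quarter note = 6; quarter tied to eighth (quarter + eighth) = 6; quarter note = 4; whole = 16; quarter tied to whole (quarter + whole) = 20; dotted quarter note = 6; quarter = 4; dotted whole note = 24; dotted eighth = 3.
Altogether 6 + 6 + 4 + 16 + 20 + 6 + 4 + 24 + 3 = 89.
89 exceeds 88, so the answer is No.

No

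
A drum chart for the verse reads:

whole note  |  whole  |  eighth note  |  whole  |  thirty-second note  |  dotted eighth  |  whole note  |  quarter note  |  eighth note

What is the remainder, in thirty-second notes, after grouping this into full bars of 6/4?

One bar of 6/4 = 48 thirty-second notes.
Express everything in thirty-second notes: whole note = 32; whole = 32; eighth note = 4; whole = 32; thirty-second note = 1; dotted eighth = 6; whole note = 32; quarter note = 8; eighth note = 4.
Total: 32 + 32 + 4 + 32 + 1 + 6 + 32 + 8 + 4 = 151.
151 ÷ 48 = 3 complete bars with 7 thirty-second notes remaining.

7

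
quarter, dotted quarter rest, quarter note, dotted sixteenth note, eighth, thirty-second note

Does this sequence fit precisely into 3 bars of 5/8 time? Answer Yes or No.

No

One bar of 5/8 = 20 thirty-second notes, so 3 bars = 60.
Each duration in thirty-second notes: quarter = 8; dotted quarter rest = 12; quarter note = 8; dotted sixteenth note = 3; eighth = 4; thirty-second note = 1.
Sum: 8 + 12 + 8 + 3 + 4 + 1 = 36.
36 falls short of 60, so the answer is No.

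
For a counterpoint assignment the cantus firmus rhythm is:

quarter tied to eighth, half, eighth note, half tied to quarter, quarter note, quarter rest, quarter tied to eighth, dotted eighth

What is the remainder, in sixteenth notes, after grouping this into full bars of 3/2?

21

One bar of 3/2 = 24 sixteenth notes.
Convert each value to sixteenth notes: quarter tied to eighth (quarter + eighth) = 6; half = 8; eighth note = 2; half tied to quarter (half + quarter) = 12; quarter note = 4; quarter rest = 4; quarter tied to eighth (quarter + eighth) = 6; dotted eighth = 3.
Altogether 6 + 8 + 2 + 12 + 4 + 4 + 6 + 3 = 45.
45 ÷ 24 = 1 complete bar with 21 sixteenth notes remaining.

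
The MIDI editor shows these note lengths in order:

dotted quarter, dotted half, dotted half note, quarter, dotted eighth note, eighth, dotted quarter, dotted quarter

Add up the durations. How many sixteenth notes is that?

Convert each value to sixteenth notes: dotted quarter = 6; dotted half = 12; dotted half note = 12; quarter = 4; dotted eighth note = 3; eighth = 2; dotted quarter = 6; dotted quarter = 6.
Sum: 6 + 12 + 12 + 4 + 3 + 2 + 6 + 6 = 51 sixteenth notes.

51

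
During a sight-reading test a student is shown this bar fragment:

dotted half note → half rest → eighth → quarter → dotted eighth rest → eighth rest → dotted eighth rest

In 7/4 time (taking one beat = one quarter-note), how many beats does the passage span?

One quarter-note beat = 4 sixteenth notes.
Working in sixteenth notes: dotted half note = 12; half rest = 8; eighth = 2; quarter = 4; dotted eighth rest = 3; eighth rest = 2; dotted eighth rest = 3.
Sum: 12 + 8 + 2 + 4 + 3 + 2 + 3 = 34.
34 ÷ 4 = 8.5 beats.

8.5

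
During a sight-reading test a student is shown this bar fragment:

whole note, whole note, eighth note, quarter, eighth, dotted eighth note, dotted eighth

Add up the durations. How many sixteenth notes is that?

46

Express everything in sixteenth notes: whole note = 16; whole note = 16; eighth note = 2; quarter = 4; eighth = 2; dotted eighth note = 3; dotted eighth = 3.
Sum: 16 + 16 + 2 + 4 + 2 + 3 + 3 = 46 sixteenth notes.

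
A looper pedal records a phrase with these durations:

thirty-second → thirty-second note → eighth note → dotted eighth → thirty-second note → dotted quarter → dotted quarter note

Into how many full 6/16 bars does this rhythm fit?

One bar of 6/16 = 12 thirty-second notes.
In thirty-second notes: thirty-second = 1; thirty-second note = 1; eighth note = 4; dotted eighth = 6; thirty-second note = 1; dotted quarter = 12; dotted quarter note = 12.
Altogether 1 + 1 + 4 + 6 + 1 + 12 + 12 = 37.
37 ÷ 12 = 3 complete bars with 1 left over.

3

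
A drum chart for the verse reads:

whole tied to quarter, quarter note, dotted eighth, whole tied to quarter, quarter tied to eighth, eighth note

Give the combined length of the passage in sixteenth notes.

In sixteenth notes: whole tied to quarter (whole + quarter) = 20; quarter note = 4; dotted eighth = 3; whole tied to quarter (whole + quarter) = 20; quarter tied to eighth (quarter + eighth) = 6; eighth note = 2.
Sum: 20 + 4 + 3 + 20 + 6 + 2 = 55 sixteenth notes.

55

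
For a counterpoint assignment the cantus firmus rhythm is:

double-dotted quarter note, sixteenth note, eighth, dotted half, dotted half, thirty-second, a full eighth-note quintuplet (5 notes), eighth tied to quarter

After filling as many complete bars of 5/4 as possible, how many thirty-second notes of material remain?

17

One bar of 5/4 = 40 thirty-second notes.
In thirty-second notes: double-dotted quarter note = 14; sixteenth note = 2; eighth = 4; dotted half = 24; dotted half = 24; thirty-second = 1; a full eighth-note quintuplet (5 notes) (five quintuplet eighths span one half) = 16; eighth tied to quarter (eighth + quarter) = 12.
Total: 14 + 2 + 4 + 24 + 24 + 1 + 16 + 12 = 97.
97 ÷ 40 = 2 complete bars with 17 thirty-second notes remaining.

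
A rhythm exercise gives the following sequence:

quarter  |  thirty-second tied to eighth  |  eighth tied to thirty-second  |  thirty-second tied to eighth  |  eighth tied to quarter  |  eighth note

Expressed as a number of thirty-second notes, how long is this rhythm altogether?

39

Express everything in thirty-second notes: quarter = 8; thirty-second tied to eighth (thirty-second + eighth) = 5; eighth tied to thirty-second (eighth + thirty-second) = 5; thirty-second tied to eighth (thirty-second + eighth) = 5; eighth tied to quarter (eighth + quarter) = 12; eighth note = 4.
Total: 8 + 5 + 5 + 5 + 12 + 4 = 39 thirty-second notes.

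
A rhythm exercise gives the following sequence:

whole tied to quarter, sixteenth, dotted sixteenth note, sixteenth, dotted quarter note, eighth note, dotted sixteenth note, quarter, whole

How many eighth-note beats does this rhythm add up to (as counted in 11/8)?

One eighth-note beat = 4 thirty-second notes.
In thirty-second notes: whole tied to quarter (whole + quarter) = 40; sixteenth = 2; dotted sixteenth note = 3; sixteenth = 2; dotted quarter note = 12; eighth note = 4; dotted sixteenth note = 3; quarter = 8; whole = 32.
Adding: 40 + 2 + 3 + 2 + 12 + 4 + 3 + 8 + 32 = 106.
106 ÷ 4 = 26.5 beats.

26.5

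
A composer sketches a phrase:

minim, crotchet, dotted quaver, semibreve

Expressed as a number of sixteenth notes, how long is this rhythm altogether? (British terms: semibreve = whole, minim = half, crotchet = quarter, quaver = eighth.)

Each duration in sixteenth notes: minim = 8; crotchet = 4; dotted quaver = 3; semibreve = 16.
Sum: 8 + 4 + 3 + 16 = 31 sixteenth notes.

31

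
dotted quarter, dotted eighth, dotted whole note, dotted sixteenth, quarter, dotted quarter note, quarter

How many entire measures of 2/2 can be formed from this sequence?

One bar of 2/2 = 32 thirty-second notes.
Convert each value to thirty-second notes: dotted quarter = 12; dotted eighth = 6; dotted whole note = 48; dotted sixteenth = 3; quarter = 8; dotted quarter note = 12; quarter = 8.
Sum: 12 + 6 + 48 + 3 + 8 + 12 + 8 = 97.
97 ÷ 32 = 3 complete bars with 1 left over.

3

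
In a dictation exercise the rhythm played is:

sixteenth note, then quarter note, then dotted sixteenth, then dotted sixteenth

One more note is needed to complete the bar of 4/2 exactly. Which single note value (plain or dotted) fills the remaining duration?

The bar of 4/2 = 64 thirty-second notes.
Working in thirty-second notes: sixteenth note = 2; quarter note = 8; dotted sixteenth = 3; dotted sixteenth = 3.
Sum: 2 + 8 + 3 + 3 = 16.
Remaining: 64 − 16 = 48 thirty-second notes, which is a dotted whole note.

dotted whole note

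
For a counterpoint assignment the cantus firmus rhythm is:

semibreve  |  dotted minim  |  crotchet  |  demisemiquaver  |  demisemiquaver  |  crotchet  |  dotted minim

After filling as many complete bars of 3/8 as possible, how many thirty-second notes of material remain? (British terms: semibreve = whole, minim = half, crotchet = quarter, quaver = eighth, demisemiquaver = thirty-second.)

One bar of 3/8 = 12 thirty-second notes.
In thirty-second notes: semibreve = 32; dotted minim = 24; crotchet = 8; demisemiquaver = 1; demisemiquaver = 1; crotchet = 8; dotted minim = 24.
Altogether 32 + 24 + 8 + 1 + 1 + 8 + 24 = 98.
98 ÷ 12 = 8 complete bars with 2 thirty-second notes remaining.

2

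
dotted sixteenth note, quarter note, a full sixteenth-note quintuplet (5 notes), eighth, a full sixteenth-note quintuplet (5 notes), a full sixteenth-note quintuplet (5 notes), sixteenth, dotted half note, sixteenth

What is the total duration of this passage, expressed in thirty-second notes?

Working in thirty-second notes: dotted sixteenth note = 3; quarter note = 8; a full sixteenth-note quintuplet (5 notes) (five quintuplet sixteenths span one quarter) = 8; eighth = 4; a full sixteenth-note quintuplet (5 notes) (five quintuplet sixteenths span one quarter) = 8; a full sixteenth-note quintuplet (5 notes) (five quintuplet sixteenths span one quarter) = 8; sixteenth = 2; dotted half note = 24; sixteenth = 2.
Sum: 3 + 8 + 8 + 4 + 8 + 8 + 2 + 24 + 2 = 67 thirty-second notes.

67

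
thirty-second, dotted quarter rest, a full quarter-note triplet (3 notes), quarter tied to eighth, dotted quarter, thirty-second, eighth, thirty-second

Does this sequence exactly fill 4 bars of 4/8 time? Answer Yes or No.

One bar of 4/8 = 16 thirty-second notes, so 4 bars = 64.
Convert each value to thirty-second notes: thirty-second = 1; dotted quarter rest = 12; a full quarter-note triplet (3 notes) (three triplet quarters span one half) = 16; quarter tied to eighth (quarter + eighth) = 12; dotted quarter = 12; thirty-second = 1; eighth = 4; thirty-second = 1.
Sum: 1 + 12 + 16 + 12 + 12 + 1 + 4 + 1 = 59.
59 falls short of 64, so the answer is No.

No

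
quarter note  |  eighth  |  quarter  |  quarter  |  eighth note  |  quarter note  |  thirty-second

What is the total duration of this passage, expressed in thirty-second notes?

In thirty-second notes: quarter note = 8; eighth = 4; quarter = 8; quarter = 8; eighth note = 4; quarter note = 8; thirty-second = 1.
Adding: 8 + 4 + 8 + 8 + 4 + 8 + 1 = 41 thirty-second notes.

41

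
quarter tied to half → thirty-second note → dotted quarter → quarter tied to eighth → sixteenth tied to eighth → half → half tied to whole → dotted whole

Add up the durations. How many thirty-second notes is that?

167

Convert each value to thirty-second notes: quarter tied to half (quarter + half) = 24; thirty-second note = 1; dotted quarter = 12; quarter tied to eighth (quarter + eighth) = 12; sixteenth tied to eighth (sixteenth + eighth) = 6; half = 16; half tied to whole (half + whole) = 48; dotted whole = 48.
Total: 24 + 1 + 12 + 12 + 6 + 16 + 48 + 48 = 167 thirty-second notes.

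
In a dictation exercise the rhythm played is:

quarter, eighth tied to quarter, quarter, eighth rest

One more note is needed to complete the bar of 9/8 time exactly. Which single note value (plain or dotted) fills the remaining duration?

The bar of 9/8 = 9 eighth notes.
Express everything in eighth notes: quarter = 2; eighth tied to quarter (eighth + quarter) = 3; quarter = 2; eighth rest = 1.
Sum: 2 + 3 + 2 + 1 = 8.
Remaining: 9 − 8 = 1 eighth note, which is a eighth note.

eighth note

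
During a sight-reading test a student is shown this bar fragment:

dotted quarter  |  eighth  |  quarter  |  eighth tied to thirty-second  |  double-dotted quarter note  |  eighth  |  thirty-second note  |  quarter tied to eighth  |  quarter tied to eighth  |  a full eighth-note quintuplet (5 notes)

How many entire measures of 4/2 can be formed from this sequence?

One bar of 4/2 = 64 thirty-second notes.
Each duration in thirty-second notes: dotted quarter = 12; eighth = 4; quarter = 8; eighth tied to thirty-second (eighth + thirty-second) = 5; double-dotted quarter note = 14; eighth = 4; thirty-second note = 1; quarter tied to eighth (quarter + eighth) = 12; quarter tied to eighth (quarter + eighth) = 12; a full eighth-note quintuplet (5 notes) (five quintuplet eighths span one half) = 16.
Altogether 12 + 4 + 8 + 5 + 14 + 4 + 1 + 12 + 12 + 16 = 88.
88 ÷ 64 = 1 complete bar with 24 left over.

1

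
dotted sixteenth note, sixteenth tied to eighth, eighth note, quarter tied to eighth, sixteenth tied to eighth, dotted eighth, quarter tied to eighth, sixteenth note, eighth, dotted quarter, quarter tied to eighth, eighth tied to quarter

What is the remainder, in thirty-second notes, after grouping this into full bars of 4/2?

27

One bar of 4/2 = 64 thirty-second notes.
Working in thirty-second notes: dotted sixteenth note = 3; sixteenth tied to eighth (sixteenth + eighth) = 6; eighth note = 4; quarter tied to eighth (quarter + eighth) = 12; sixteenth tied to eighth (sixteenth + eighth) = 6; dotted eighth = 6; quarter tied to eighth (quarter + eighth) = 12; sixteenth note = 2; eighth = 4; dotted quarter = 12; quarter tied to eighth (quarter + eighth) = 12; eighth tied to quarter (eighth + quarter) = 12.
Total: 3 + 6 + 4 + 12 + 6 + 6 + 12 + 2 + 4 + 12 + 12 + 12 = 91.
91 ÷ 64 = 1 complete bar with 27 thirty-second notes remaining.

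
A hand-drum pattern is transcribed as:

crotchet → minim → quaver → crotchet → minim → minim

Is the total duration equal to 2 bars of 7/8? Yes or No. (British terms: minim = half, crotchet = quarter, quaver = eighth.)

One bar of 7/8 = 7 eighth notes, so 2 bars = 14.
In eighth notes: crotchet = 2; minim = 4; quaver = 1; crotchet = 2; minim = 4; minim = 4.
Sum: 2 + 4 + 1 + 2 + 4 + 4 = 17.
17 exceeds 14, so the answer is No.

No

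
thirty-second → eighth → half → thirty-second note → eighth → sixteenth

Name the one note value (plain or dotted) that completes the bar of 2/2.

The bar of 2/2 = 32 thirty-second notes.
Convert each value to thirty-second notes: thirty-second = 1; eighth = 4; half = 16; thirty-second note = 1; eighth = 4; sixteenth = 2.
Total: 1 + 4 + 16 + 1 + 4 + 2 = 28.
Remaining: 32 − 28 = 4 thirty-second notes, which is a eighth note.

eighth note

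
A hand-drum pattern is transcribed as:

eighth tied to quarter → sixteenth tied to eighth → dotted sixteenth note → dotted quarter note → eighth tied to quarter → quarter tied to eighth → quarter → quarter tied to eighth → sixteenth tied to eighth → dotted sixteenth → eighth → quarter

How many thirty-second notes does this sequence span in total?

Express everything in thirty-second notes: eighth tied to quarter (eighth + quarter) = 12; sixteenth tied to eighth (sixteenth + eighth) = 6; dotted sixteenth note = 3; dotted quarter note = 12; eighth tied to quarter (eighth + quarter) = 12; quarter tied to eighth (quarter + eighth) = 12; quarter = 8; quarter tied to eighth (quarter + eighth) = 12; sixteenth tied to eighth (sixteenth + eighth) = 6; dotted sixteenth = 3; eighth = 4; quarter = 8.
Adding: 12 + 6 + 3 + 12 + 12 + 12 + 8 + 12 + 6 + 3 + 4 + 8 = 98 thirty-second notes.

98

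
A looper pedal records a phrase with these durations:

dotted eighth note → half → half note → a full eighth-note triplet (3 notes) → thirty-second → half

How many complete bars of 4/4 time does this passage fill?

1

One bar of 4/4 = 32 thirty-second notes.
Each duration in thirty-second notes: dotted eighth note = 6; half = 16; half note = 16; a full eighth-note triplet (3 notes) (three triplet eighths span one quarter) = 8; thirty-second = 1; half = 16.
Altogether 6 + 16 + 16 + 8 + 1 + 16 = 63.
63 ÷ 32 = 1 complete bar with 31 left over.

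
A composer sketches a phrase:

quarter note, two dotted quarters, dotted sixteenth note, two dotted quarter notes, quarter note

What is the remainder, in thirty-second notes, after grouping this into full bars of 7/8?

11

One bar of 7/8 = 28 thirty-second notes.
Each duration in thirty-second notes: quarter note = 8; dotted quarter = 12; dotted quarter = 12; dotted sixteenth note = 3; dotted quarter note = 12; dotted quarter note = 12; quarter note = 8.
Sum: 8 + 12 + 12 + 3 + 12 + 12 + 8 = 67.
67 ÷ 28 = 2 complete bars with 11 thirty-second notes remaining.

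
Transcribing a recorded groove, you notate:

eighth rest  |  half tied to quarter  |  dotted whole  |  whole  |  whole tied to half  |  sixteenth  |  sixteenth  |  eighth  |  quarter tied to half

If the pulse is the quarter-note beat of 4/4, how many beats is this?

23.5

One quarter-note beat = 4 sixteenth notes.
Each duration in sixteenth notes: eighth rest = 2; half tied to quarter (half + quarter) = 12; dotted whole = 24; whole = 16; whole tied to half (whole + half) = 24; sixteenth = 1; sixteenth = 1; eighth = 2; quarter tied to half (quarter + half) = 12.
Total: 2 + 12 + 24 + 16 + 24 + 1 + 1 + 2 + 12 = 94.
94 ÷ 4 = 23.5 beats.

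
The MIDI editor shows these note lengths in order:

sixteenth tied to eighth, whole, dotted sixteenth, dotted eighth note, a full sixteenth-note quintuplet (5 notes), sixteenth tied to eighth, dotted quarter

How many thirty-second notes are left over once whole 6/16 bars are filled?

One bar of 6/16 = 12 thirty-second notes.
In thirty-second notes: sixteenth tied to eighth (sixteenth + eighth) = 6; whole = 32; dotted sixteenth = 3; dotted eighth note = 6; a full sixteenth-note quintuplet (5 notes) (five quintuplet sixteenths span one quarter) = 8; sixteenth tied to eighth (sixteenth + eighth) = 6; dotted quarter = 12.
Total: 6 + 32 + 3 + 6 + 8 + 6 + 12 = 73.
73 ÷ 12 = 6 complete bars with 1 thirty-second note remaining.

1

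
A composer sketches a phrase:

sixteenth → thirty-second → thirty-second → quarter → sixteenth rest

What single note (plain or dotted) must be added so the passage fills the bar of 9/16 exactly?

The bar of 9/16 = 18 thirty-second notes.
Each duration in thirty-second notes: sixteenth = 2; thirty-second = 1; thirty-second = 1; quarter = 8; sixteenth rest = 2.
Sum: 2 + 1 + 1 + 8 + 2 = 14.
Remaining: 18 − 14 = 4 thirty-second notes, which is a eighth note.

eighth note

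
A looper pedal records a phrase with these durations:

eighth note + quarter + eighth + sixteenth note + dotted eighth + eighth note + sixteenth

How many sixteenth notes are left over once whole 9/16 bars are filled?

One bar of 9/16 = 9 sixteenth notes.
Convert each value to sixteenth notes: eighth note = 2; quarter = 4; eighth = 2; sixteenth note = 1; dotted eighth = 3; eighth note = 2; sixteenth = 1.
Altogether 2 + 4 + 2 + 1 + 3 + 2 + 1 = 15.
15 ÷ 9 = 1 complete bar with 6 sixteenth notes remaining.

6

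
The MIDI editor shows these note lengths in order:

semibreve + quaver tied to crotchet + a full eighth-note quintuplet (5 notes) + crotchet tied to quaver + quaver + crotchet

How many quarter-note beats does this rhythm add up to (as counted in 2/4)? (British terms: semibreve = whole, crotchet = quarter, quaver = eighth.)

One quarter-note beat = 2 eighth notes.
Each duration in eighth notes: semibreve = 8; quaver tied to crotchet (quaver + crotchet) = 3; a full eighth-note quintuplet (5 notes) (five quintuplet eighths span one half) = 4; crotchet tied to quaver (crotchet + quaver) = 3; quaver = 1; crotchet = 2.
Sum: 8 + 3 + 4 + 3 + 1 + 2 = 21.
21 ÷ 2 = 10.5 beats.

10.5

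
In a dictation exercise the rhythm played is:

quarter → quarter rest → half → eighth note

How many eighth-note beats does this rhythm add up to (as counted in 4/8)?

One eighth-note beat = 2 sixteenth notes.
Convert each value to sixteenth notes: quarter = 4; quarter rest = 4; half = 8; eighth note = 2.
Total: 4 + 4 + 8 + 2 = 18.
18 ÷ 2 = 9 beats.

9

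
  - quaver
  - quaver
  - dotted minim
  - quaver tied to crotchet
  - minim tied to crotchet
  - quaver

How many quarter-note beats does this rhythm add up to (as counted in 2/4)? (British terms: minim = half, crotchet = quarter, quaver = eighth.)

One quarter-note beat = 2 eighth notes.
In eighth notes: quaver = 1; quaver = 1; dotted minim = 6; quaver tied to crotchet (quaver + crotchet) = 3; minim tied to crotchet (minim + crotchet) = 6; quaver = 1.
Sum: 1 + 1 + 6 + 3 + 6 + 1 = 18.
18 ÷ 2 = 9 beats.

9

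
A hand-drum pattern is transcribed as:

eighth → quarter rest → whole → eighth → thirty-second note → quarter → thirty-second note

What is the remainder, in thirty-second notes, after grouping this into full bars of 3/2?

One bar of 3/2 = 48 thirty-second notes.
Convert each value to thirty-second notes: eighth = 4; quarter rest = 8; whole = 32; eighth = 4; thirty-second note = 1; quarter = 8; thirty-second note = 1.
Sum: 4 + 8 + 32 + 4 + 1 + 8 + 1 = 58.
58 ÷ 48 = 1 complete bar with 10 thirty-second notes remaining.

10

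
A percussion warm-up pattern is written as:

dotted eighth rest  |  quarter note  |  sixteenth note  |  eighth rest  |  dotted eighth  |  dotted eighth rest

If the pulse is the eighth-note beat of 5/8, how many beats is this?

One eighth-note beat = 2 sixteenth notes.
Convert each value to sixteenth notes: dotted eighth rest = 3; quarter note = 4; sixteenth note = 1; eighth rest = 2; dotted eighth = 3; dotted eighth rest = 3.
Altogether 3 + 4 + 1 + 2 + 3 + 3 = 16.
16 ÷ 2 = 8 beats.

8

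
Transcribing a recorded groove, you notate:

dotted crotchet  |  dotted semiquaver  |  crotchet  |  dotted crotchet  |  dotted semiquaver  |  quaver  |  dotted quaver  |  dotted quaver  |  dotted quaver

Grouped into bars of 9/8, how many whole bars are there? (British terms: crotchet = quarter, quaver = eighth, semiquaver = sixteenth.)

1

One bar of 9/8 = 36 thirty-second notes.
Express everything in thirty-second notes: dotted crotchet = 12; dotted semiquaver = 3; crotchet = 8; dotted crotchet = 12; dotted semiquaver = 3; quaver = 4; dotted quaver = 6; dotted quaver = 6; dotted quaver = 6.
Adding: 12 + 3 + 8 + 12 + 3 + 4 + 6 + 6 + 6 = 60.
60 ÷ 36 = 1 complete bar with 24 left over.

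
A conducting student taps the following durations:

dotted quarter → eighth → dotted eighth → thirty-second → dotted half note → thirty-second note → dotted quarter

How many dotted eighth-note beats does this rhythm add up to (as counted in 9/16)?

One dotted eighth-note beat = 6 thirty-second notes.
Each duration in thirty-second notes: dotted quarter = 12; eighth = 4; dotted eighth = 6; thirty-second = 1; dotted half note = 24; thirty-second note = 1; dotted quarter = 12.
Sum: 12 + 4 + 6 + 1 + 24 + 1 + 12 = 60.
60 ÷ 6 = 10 beats.

10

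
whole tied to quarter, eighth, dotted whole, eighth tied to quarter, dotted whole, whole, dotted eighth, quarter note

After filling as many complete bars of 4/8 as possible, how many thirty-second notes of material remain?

One bar of 4/8 = 8 sixteenth notes.
Express everything in sixteenth notes: whole tied to quarter (whole + quarter) = 20; eighth = 2; dotted whole = 24; eighth tied to quarter (eighth + quarter) = 6; dotted whole = 24; whole = 16; dotted eighth = 3; quarter note = 4.
Total: 20 + 2 + 24 + 6 + 24 + 16 + 3 + 4 = 99.
99 ÷ 8 = 12 complete bars with 3 sixteenth notes remaining = 6 thirty-second notes.

6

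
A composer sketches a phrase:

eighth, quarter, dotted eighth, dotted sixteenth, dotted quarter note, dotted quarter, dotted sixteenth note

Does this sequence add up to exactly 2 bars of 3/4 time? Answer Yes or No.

One bar of 3/4 = 24 thirty-second notes, so 2 bars = 48.
Each duration in thirty-second notes: eighth = 4; quarter = 8; dotted eighth = 6; dotted sixteenth = 3; dotted quarter note = 12; dotted quarter = 12; dotted sixteenth note = 3.
Sum: 4 + 8 + 6 + 3 + 12 + 12 + 3 = 48.
48 equals 48, so the answer is Yes.

Yes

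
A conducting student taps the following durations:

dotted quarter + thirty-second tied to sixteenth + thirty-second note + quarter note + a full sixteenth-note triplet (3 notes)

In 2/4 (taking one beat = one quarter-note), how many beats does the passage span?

One quarter-note beat = 8 thirty-second notes.
Express everything in thirty-second notes: dotted quarter = 12; thirty-second tied to sixteenth (thirty-second + sixteenth) = 3; thirty-second note = 1; quarter note = 8; a full sixteenth-note triplet (3 notes) (three triplet sixteenths span one eighth) = 4.
Altogether 12 + 3 + 1 + 8 + 4 = 28.
28 ÷ 8 = 3.5 beats.

3.5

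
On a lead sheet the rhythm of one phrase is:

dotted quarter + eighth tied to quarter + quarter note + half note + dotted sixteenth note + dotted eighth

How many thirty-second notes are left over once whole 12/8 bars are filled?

One bar of 12/8 = 48 thirty-second notes.
Convert each value to thirty-second notes: dotted quarter = 12; eighth tied to quarter (eighth + quarter) = 12; quarter note = 8; half note = 16; dotted sixteenth note = 3; dotted eighth = 6.
Sum: 12 + 12 + 8 + 16 + 3 + 6 = 57.
57 ÷ 48 = 1 complete bar with 9 thirty-second notes remaining.

9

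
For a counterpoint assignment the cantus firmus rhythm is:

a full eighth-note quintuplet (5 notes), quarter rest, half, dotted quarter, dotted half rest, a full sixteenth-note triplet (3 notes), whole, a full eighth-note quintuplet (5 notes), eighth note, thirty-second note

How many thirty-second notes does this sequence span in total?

Express everything in thirty-second notes: a full eighth-note quintuplet (5 notes) (five quintuplet eighths span one half) = 16; quarter rest = 8; half = 16; dotted quarter = 12; dotted half rest = 24; a full sixteenth-note triplet (3 notes) (three triplet sixteenths span one eighth) = 4; whole = 32; a full eighth-note quintuplet (5 notes) (five quintuplet eighths span one half) = 16; eighth note = 4; thirty-second note = 1.
Altogether 16 + 8 + 16 + 12 + 24 + 4 + 32 + 16 + 4 + 1 = 133 thirty-second notes.

133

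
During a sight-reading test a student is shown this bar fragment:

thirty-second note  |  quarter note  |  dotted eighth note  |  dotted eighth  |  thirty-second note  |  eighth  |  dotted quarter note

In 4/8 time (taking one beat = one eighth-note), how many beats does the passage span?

One eighth-note beat = 4 thirty-second notes.
In thirty-second notes: thirty-second note = 1; quarter note = 8; dotted eighth note = 6; dotted eighth = 6; thirty-second note = 1; eighth = 4; dotted quarter note = 12.
Altogether 1 + 8 + 6 + 6 + 1 + 4 + 12 = 38.
38 ÷ 4 = 9.5 beats.

9.5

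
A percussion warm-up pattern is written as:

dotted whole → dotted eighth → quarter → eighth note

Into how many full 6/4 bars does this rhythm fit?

1

One bar of 6/4 = 24 sixteenth notes.
In sixteenth notes: dotted whole = 24; dotted eighth = 3; quarter = 4; eighth note = 2.
Altogether 24 + 3 + 4 + 2 = 33.
33 ÷ 24 = 1 complete bar with 9 left over.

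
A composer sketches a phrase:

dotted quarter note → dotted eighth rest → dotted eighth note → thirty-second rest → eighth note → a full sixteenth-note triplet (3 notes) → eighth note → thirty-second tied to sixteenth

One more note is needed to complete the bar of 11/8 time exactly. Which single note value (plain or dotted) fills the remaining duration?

eighth note

The bar of 11/8 = 44 thirty-second notes.
In thirty-second notes: dotted quarter note = 12; dotted eighth rest = 6; dotted eighth note = 6; thirty-second rest = 1; eighth note = 4; a full sixteenth-note triplet (3 notes) (three triplet sixteenths span one eighth) = 4; eighth note = 4; thirty-second tied to sixteenth (thirty-second + sixteenth) = 3.
Total: 12 + 6 + 6 + 1 + 4 + 4 + 4 + 3 = 40.
Remaining: 44 − 40 = 4 thirty-second notes, which is a eighth note.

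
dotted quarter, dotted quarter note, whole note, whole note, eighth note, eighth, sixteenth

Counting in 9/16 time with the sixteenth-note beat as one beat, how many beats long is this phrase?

49

One sixteenth-note beat = 2 thirty-second notes.
In thirty-second notes: dotted quarter = 12; dotted quarter note = 12; whole note = 32; whole note = 32; eighth note = 4; eighth = 4; sixteenth = 2.
Total: 12 + 12 + 32 + 32 + 4 + 4 + 2 = 98.
98 ÷ 2 = 49 beats.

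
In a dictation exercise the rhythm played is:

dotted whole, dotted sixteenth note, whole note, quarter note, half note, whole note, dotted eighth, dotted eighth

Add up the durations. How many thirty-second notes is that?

Each duration in thirty-second notes: dotted whole = 48; dotted sixteenth note = 3; whole note = 32; quarter note = 8; half note = 16; whole note = 32; dotted eighth = 6; dotted eighth = 6.
Total: 48 + 3 + 32 + 8 + 16 + 32 + 6 + 6 = 151 thirty-second notes.

151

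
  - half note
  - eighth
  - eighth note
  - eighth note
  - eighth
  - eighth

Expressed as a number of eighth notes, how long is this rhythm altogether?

9

In eighth notes: half note = 4; eighth = 1; eighth note = 1; eighth note = 1; eighth = 1; eighth = 1.
Sum: 4 + 1 + 1 + 1 + 1 + 1 = 9 eighth notes.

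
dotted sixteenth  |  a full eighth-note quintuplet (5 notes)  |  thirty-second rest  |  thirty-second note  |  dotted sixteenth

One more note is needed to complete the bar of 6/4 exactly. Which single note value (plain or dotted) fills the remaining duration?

The bar of 6/4 = 48 thirty-second notes.
Working in thirty-second notes: dotted sixteenth = 3; a full eighth-note quintuplet (5 notes) (five quintuplet eighths span one half) = 16; thirty-second rest = 1; thirty-second note = 1; dotted sixteenth = 3.
Total: 3 + 16 + 1 + 1 + 3 = 24.
Remaining: 48 − 24 = 24 thirty-second notes, which is a dotted half note.

dotted half note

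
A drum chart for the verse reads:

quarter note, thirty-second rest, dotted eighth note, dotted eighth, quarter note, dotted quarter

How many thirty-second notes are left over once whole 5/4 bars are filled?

1

One bar of 5/4 = 40 thirty-second notes.
In thirty-second notes: quarter note = 8; thirty-second rest = 1; dotted eighth note = 6; dotted eighth = 6; quarter note = 8; dotted quarter = 12.
Total: 8 + 1 + 6 + 6 + 8 + 12 = 41.
41 ÷ 40 = 1 complete bar with 1 thirty-second note remaining.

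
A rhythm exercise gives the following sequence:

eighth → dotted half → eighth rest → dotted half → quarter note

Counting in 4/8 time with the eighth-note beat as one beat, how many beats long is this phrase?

One eighth-note beat = 2 sixteenth notes.
Each duration in sixteenth notes: eighth = 2; dotted half = 12; eighth rest = 2; dotted half = 12; quarter note = 4.
Sum: 2 + 12 + 2 + 12 + 4 = 32.
32 ÷ 2 = 16 beats.

16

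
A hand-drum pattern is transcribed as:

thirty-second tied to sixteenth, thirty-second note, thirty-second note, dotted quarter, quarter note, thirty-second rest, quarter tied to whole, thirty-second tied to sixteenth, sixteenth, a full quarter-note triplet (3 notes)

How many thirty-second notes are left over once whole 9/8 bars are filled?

One bar of 9/8 = 36 thirty-second notes.
Working in thirty-second notes: thirty-second tied to sixteenth (thirty-second + sixteenth) = 3; thirty-second note = 1; thirty-second note = 1; dotted quarter = 12; quarter note = 8; thirty-second rest = 1; quarter tied to whole (quarter + whole) = 40; thirty-second tied to sixteenth (thirty-second + sixteenth) = 3; sixteenth = 2; a full quarter-note triplet (3 notes) (three triplet quarters span one half) = 16.
Total: 3 + 1 + 1 + 12 + 8 + 1 + 40 + 3 + 2 + 16 = 87.
87 ÷ 36 = 2 complete bars with 15 thirty-second notes remaining.

15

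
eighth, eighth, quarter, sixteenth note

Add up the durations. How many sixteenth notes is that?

9

Each duration in sixteenth notes: eighth = 2; eighth = 2; quarter = 4; sixteenth note = 1.
Total: 2 + 2 + 4 + 1 = 9 sixteenth notes.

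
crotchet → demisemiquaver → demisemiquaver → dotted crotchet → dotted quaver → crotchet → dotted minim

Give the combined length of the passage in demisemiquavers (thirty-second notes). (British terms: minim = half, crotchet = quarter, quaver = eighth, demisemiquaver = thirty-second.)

In thirty-second notes: crotchet = 8; demisemiquaver = 1; demisemiquaver = 1; dotted crotchet = 12; dotted quaver = 6; crotchet = 8; dotted minim = 24.
Altogether 8 + 1 + 1 + 12 + 6 + 8 + 24 = 60 thirty-second notes.

60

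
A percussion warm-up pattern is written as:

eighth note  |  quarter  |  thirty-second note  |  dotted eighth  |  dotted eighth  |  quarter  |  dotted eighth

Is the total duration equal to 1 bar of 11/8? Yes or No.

One bar of 11/8 = 44 thirty-second notes.
Working in thirty-second notes: eighth note = 4; quarter = 8; thirty-second note = 1; dotted eighth = 6; dotted eighth = 6; quarter = 8; dotted eighth = 6.
Adding: 4 + 8 + 1 + 6 + 6 + 8 + 6 = 39.
39 falls short of 44, so the answer is No.

No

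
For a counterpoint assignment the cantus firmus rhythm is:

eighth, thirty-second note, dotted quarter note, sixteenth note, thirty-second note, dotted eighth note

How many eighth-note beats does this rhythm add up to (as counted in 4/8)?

6.5

One eighth-note beat = 4 thirty-second notes.
Working in thirty-second notes: eighth = 4; thirty-second note = 1; dotted quarter note = 12; sixteenth note = 2; thirty-second note = 1; dotted eighth note = 6.
Sum: 4 + 1 + 12 + 2 + 1 + 6 = 26.
26 ÷ 4 = 6.5 beats.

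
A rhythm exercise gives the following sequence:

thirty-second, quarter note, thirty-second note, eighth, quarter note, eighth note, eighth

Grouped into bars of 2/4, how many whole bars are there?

1

One bar of 2/4 = 16 thirty-second notes.
Express everything in thirty-second notes: thirty-second = 1; quarter note = 8; thirty-second note = 1; eighth = 4; quarter note = 8; eighth note = 4; eighth = 4.
Sum: 1 + 8 + 1 + 4 + 8 + 4 + 4 = 30.
30 ÷ 16 = 1 complete bar with 14 left over.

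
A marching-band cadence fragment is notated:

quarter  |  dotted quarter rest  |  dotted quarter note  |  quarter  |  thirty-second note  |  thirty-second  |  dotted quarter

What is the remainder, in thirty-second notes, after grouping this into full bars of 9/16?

One bar of 9/16 = 18 thirty-second notes.
Express everything in thirty-second notes: quarter = 8; dotted quarter rest = 12; dotted quarter note = 12; quarter = 8; thirty-second note = 1; thirty-second = 1; dotted quarter = 12.
Total: 8 + 12 + 12 + 8 + 1 + 1 + 12 = 54.
54 ÷ 18 = 3 complete bars with 0 thirty-second notes remaining.

0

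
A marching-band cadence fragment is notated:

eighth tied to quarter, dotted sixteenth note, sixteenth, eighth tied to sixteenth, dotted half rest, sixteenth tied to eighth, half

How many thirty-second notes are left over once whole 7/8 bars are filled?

13

One bar of 7/8 = 28 thirty-second notes.
In thirty-second notes: eighth tied to quarter (eighth + quarter) = 12; dotted sixteenth note = 3; sixteenth = 2; eighth tied to sixteenth (eighth + sixteenth) = 6; dotted half rest = 24; sixteenth tied to eighth (sixteenth + eighth) = 6; half = 16.
Altogether 12 + 3 + 2 + 6 + 24 + 6 + 16 = 69.
69 ÷ 28 = 2 complete bars with 13 thirty-second notes remaining.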